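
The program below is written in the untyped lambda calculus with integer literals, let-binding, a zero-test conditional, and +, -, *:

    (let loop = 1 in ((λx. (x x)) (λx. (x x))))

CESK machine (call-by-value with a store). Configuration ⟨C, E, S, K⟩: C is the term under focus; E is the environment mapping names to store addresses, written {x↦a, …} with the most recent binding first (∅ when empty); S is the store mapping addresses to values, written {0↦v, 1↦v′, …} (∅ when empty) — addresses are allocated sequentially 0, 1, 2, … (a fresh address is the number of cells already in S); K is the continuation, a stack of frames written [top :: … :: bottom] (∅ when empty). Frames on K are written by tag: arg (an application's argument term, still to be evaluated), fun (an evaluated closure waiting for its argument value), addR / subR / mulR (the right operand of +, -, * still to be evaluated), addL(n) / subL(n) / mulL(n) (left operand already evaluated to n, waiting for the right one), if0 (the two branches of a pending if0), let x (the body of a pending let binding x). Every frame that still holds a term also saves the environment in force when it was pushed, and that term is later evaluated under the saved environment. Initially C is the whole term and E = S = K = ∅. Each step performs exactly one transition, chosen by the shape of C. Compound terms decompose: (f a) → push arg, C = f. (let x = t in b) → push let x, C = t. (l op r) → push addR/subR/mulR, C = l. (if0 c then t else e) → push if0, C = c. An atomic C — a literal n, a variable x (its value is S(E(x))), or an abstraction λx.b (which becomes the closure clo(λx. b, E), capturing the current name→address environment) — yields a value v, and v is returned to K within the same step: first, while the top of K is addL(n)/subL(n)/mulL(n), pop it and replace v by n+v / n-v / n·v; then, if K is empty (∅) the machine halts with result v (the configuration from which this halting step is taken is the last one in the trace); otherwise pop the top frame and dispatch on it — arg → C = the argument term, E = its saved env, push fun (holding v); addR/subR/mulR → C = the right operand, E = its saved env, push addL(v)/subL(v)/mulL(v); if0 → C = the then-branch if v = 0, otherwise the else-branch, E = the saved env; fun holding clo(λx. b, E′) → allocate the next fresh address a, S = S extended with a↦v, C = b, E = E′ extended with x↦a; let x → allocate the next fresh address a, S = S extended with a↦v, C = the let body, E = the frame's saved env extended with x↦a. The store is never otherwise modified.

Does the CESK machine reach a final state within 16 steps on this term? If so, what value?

Answer: DIVERGES (no final state within 16 steps)

Execution trace:
[0] [C=(let loop = 1 in ((λx. (x x)) (λx. (x x)))) | E=∅ | S=∅ | K=∅]
[1] [C=1 | E=∅ | S=∅ | K=[let loop]]
[2] [C=((λx. (x x)) (λx. (x x))) | E={loop↦0} | S={0↦1} | K=∅]
[3] [C=(λx. (x x)) | E={loop↦0} | S={0↦1} | K=[arg]]
[4] [C=(λx. (x x)) | E={loop↦0} | S={0↦1} | K=[fun]]
[5] [C=(x x) | E={x↦1, loop↦0} | S={0↦1, 1↦clo(λx. (x x), {loop↦0})} | K=∅]
[6] [C=x | E={x↦1, loop↦0} | S={0↦1, 1↦clo(λx. (x x), {loop↦0})} | K=[arg]]
[7] [C=x | E={x↦1, loop↦0} | S={0↦1, 1↦clo(λx. (x x), {loop↦0})} | K=[fun]]
[8] [C=(x x) | E={x↦2, loop↦0} | S={0↦1, 1↦clo(λx. (x x), {loop↦0}), 2↦clo(λx. (x x), {loop↦0})} | K=∅]
[9] [C=x | E={x↦2, loop↦0} | S={0↦1, 1↦clo(λx. (x x), {loop↦0}), 2↦clo(λx. (x x), {loop↦0})} | K=[arg]]
[10] [C=x | E={x↦2, loop↦0} | S={0↦1, 1↦clo(λx. (x x), {loop↦0}), 2↦clo(λx. (x x), {loop↦0})} | K=[fun]]
[11] [C=(x x) | E={x↦3, loop↦0} | S={0↦1, 1↦clo(λx. (x x), {loop↦0}), 2↦clo(λx. (x x), {loop↦0}), 3↦clo(λx. (x x), {loop↦0})} | K=∅]
[12] [C=x | E={x↦3, loop↦0} | S={0↦1, 1↦clo(λx. (x x), {loop↦0}), 2↦clo(λx. (x x), {loop↦0}), 3↦clo(λx. (x x), {loop↦0})} | K=[arg]]
[13] [C=x | E={x↦3, loop↦0} | S={0↦1, 1↦clo(λx. (x x), {loop↦0}), 2↦clo(λx. (x x), {loop↦0}), 3↦clo(λx. (x x), {loop↦0})} | K=[fun]]
[14] [C=(x x) | E={x↦4, loop↦0} | S={0↦1, 1↦clo(λx. (x x), {loop↦0}), 2↦clo(λx. (x x), {loop↦0}), 3↦clo(λx. (x x), {loop↦0}), 4↦clo(λx. (x x), {loop↦0})} | K=∅]
[15] [C=x | E={x↦4, loop↦0} | S={0↦1, 1↦clo(λx. (x x), {loop↦0}), 2↦clo(λx. (x x), {loop↦0}), 3↦clo(λx. (x x), {loop↦0}), 4↦clo(λx. (x x), {loop↦0})} | K=[arg]]
[16] [C=x | E={x↦4, loop↦0} | S={0↦1, 1↦clo(λx. (x x), {loop↦0}), 2↦clo(λx. (x x), {loop↦0}), 3↦clo(λx. (x x), {loop↦0}), 4↦clo(λx. (x x), {loop↦0})} | K=[fun]]
→ 16 transitions taken and the configuration is still not final: no result within 16 steps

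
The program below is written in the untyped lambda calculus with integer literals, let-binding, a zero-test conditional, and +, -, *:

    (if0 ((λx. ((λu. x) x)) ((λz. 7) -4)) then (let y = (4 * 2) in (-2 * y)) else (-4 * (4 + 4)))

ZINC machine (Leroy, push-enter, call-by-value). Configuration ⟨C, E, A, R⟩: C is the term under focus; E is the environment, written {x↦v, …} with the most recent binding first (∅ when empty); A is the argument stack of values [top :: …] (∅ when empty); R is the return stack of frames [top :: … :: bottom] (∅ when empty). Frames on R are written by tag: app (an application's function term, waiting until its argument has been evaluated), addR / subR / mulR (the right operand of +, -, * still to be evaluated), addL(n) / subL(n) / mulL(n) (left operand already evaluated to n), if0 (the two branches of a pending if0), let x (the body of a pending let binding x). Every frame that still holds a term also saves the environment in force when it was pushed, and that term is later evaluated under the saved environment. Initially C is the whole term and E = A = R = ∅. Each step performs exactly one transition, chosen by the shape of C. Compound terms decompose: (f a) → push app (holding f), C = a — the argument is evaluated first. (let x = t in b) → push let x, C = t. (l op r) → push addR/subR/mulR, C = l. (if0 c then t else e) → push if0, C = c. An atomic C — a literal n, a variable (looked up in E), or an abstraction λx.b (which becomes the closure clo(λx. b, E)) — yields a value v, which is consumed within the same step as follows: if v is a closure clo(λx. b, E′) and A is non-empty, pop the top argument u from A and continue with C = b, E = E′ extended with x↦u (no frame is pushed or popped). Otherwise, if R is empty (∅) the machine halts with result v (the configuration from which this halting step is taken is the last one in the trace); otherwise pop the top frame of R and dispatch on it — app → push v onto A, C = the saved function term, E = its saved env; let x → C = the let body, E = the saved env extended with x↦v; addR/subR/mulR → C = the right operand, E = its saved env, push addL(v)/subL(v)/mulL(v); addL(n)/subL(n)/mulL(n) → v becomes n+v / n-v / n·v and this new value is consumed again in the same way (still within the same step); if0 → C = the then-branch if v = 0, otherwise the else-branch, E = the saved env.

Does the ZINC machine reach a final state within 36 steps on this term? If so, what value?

Answer: -32

Derivation:
t=0: ⟨C=(if0 ((λx. ((λu. x) x)) ((λz. 7) -4)) then (let y = (4 * 2) in (-2 * y)) else (-4 * (4 + 4))); E=∅; A=∅; R=∅⟩
t=1: ⟨C=((λx. ((λu. x) x)) ((λz. 7) -4)); E=∅; A=∅; R=[if0]⟩
t=2: ⟨C=((λz. 7) -4); E=∅; A=∅; R=[app :: if0]⟩
t=3: ⟨C=-4; E=∅; A=∅; R=[app :: app :: if0]⟩
t=4: ⟨C=(λz. 7); E=∅; A=[-4]; R=[app :: if0]⟩
t=5: ⟨C=7; E={z↦-4}; A=∅; R=[app :: if0]⟩
t=6: ⟨C=(λx. ((λu. x) x)); E=∅; A=[7]; R=[if0]⟩
t=7: ⟨C=((λu. x) x); E={x↦7}; A=∅; R=[if0]⟩
t=8: ⟨C=x; E={x↦7}; A=∅; R=[app :: if0]⟩
t=9: ⟨C=(λu. x); E={x↦7}; A=[7]; R=[if0]⟩
t=10: ⟨C=x; E={u↦7, x↦7}; A=∅; R=[if0]⟩
t=11: ⟨C=(-4 * (4 + 4)); E=∅; A=∅; R=∅⟩
t=12: ⟨C=-4; E=∅; A=∅; R=[mulR]⟩
t=13: ⟨C=(4 + 4); E=∅; A=∅; R=[mulL(-4)]⟩
t=14: ⟨C=4; E=∅; A=∅; R=[addR :: mulL(-4)]⟩
t=15: ⟨C=4; E=∅; A=∅; R=[addL(4) :: mulL(-4)]⟩
→ final value -32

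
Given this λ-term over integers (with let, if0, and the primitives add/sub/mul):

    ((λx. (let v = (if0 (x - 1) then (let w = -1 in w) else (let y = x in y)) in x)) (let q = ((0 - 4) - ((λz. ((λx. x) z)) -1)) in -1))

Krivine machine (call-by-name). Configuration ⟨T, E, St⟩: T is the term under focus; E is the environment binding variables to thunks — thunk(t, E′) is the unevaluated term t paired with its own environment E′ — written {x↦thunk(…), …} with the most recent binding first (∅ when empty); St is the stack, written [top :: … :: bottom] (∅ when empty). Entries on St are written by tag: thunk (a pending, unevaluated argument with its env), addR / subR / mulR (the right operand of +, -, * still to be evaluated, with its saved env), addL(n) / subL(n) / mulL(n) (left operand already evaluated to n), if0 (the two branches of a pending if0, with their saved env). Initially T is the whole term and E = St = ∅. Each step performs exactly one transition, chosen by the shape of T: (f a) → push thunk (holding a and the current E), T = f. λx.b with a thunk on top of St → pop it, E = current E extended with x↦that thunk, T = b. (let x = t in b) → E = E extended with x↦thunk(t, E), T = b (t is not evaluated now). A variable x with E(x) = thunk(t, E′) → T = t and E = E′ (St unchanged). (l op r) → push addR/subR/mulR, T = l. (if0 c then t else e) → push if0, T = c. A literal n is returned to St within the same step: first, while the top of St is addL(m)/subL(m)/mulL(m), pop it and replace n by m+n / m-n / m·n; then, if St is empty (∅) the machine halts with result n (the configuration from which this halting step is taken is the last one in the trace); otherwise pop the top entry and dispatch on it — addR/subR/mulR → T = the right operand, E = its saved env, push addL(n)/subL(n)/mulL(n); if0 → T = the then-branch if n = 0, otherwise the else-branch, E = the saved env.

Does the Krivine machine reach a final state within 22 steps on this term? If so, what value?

Answer: -1

Machine steps:
t=0: <T=((λx. (let v = (if0 (x - 1) then (let w = -1 in w) else (let y = x in y)) in x)) (let q = ((0 - 4) - ((λz. ((λx. x) z)) -1)) in -1)), E=∅, St=∅>
t=1: <T=(λx. (let v = (if0 (x - 1) then (let w = -1 in w) else (let y = x in y)) in x)), E=∅, St=[thunk]>
t=2: <T=(let v = (if0 (x - 1) then (let w = -1 in w) else (let y = x in y)) in x), E={x↦thunk((let q = ((0 - 4) - ((λz. ((λx. x) z)) -1)) in -1), ∅)}, St=∅>
t=3: <T=x, E={v↦thunk((if0 (x - 1) then (let w = -1 in w) else (let y = x in y)), {x↦thunk((let q = ((0 - 4) - ((λz. ((λx. x) z)) -1)) in -1), ∅)}), x↦thunk((let q = ((0 - 4) - ((λz. ((λx. x) z)) -1)) in -1), ∅)}, St=∅>
t=4: <T=(let q = ((0 - 4) - ((λz. ((λx. x) z)) -1)) in -1), E=∅, St=∅>
t=5: <T=-1, E={q↦thunk(((0 - 4) - ((λz. ((λx. x) z)) -1)), ∅)}, St=∅>
→ final value -1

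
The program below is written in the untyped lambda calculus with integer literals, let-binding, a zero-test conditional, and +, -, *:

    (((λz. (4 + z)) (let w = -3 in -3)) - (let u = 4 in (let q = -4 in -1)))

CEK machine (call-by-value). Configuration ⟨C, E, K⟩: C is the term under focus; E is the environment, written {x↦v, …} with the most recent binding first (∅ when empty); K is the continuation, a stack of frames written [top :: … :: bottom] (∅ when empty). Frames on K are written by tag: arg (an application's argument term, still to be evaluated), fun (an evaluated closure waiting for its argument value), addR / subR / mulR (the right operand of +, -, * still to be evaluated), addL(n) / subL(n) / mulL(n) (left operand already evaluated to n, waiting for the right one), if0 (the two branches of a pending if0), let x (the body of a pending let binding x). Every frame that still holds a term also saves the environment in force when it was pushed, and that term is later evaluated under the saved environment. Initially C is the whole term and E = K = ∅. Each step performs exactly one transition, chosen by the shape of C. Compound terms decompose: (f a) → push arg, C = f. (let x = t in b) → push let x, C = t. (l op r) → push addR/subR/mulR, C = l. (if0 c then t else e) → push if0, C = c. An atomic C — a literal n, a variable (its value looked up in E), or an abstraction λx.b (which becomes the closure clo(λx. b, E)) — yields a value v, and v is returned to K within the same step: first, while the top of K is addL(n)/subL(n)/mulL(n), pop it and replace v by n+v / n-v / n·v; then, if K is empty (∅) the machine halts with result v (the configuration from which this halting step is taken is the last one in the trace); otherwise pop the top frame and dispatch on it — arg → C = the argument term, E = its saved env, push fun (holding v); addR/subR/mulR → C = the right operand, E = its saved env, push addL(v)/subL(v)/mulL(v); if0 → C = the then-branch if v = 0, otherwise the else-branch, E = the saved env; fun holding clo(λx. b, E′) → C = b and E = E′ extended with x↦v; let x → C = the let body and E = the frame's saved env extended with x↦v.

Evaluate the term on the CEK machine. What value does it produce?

t=0: <C=(((λz. (4 + z)) (let w = -3 in -3)) - (let u = 4 in (let q = -4 in -1))), E=∅, K=∅>
t=1: <C=((λz. (4 + z)) (let w = -3 in -3)), E=∅, K=[subR]>
t=2: <C=(λz. (4 + z)), E=∅, K=[arg :: subR]>
t=3: <C=(let w = -3 in -3), E=∅, K=[fun :: subR]>
t=4: <C=-3, E=∅, K=[let w :: fun :: subR]>
t=5: <C=-3, E={w↦-3}, K=[fun :: subR]>
t=6: <C=(4 + z), E={z↦-3}, K=[subR]>
t=7: <C=4, E={z↦-3}, K=[addR :: subR]>
t=8: <C=z, E={z↦-3}, K=[addL(4) :: subR]>
t=9: <C=(let u = 4 in (let q = -4 in -1)), E=∅, K=[subL(1)]>
t=10: <C=4, E=∅, K=[let u :: subL(1)]>
t=11: <C=(let q = -4 in -1), E={u↦4}, K=[subL(1)]>
t=12: <C=-4, E={u↦4}, K=[let q :: subL(1)]>
t=13: <C=-1, E={q↦-4, u↦4}, K=[subL(1)]>
→ final value 2

Answer: 2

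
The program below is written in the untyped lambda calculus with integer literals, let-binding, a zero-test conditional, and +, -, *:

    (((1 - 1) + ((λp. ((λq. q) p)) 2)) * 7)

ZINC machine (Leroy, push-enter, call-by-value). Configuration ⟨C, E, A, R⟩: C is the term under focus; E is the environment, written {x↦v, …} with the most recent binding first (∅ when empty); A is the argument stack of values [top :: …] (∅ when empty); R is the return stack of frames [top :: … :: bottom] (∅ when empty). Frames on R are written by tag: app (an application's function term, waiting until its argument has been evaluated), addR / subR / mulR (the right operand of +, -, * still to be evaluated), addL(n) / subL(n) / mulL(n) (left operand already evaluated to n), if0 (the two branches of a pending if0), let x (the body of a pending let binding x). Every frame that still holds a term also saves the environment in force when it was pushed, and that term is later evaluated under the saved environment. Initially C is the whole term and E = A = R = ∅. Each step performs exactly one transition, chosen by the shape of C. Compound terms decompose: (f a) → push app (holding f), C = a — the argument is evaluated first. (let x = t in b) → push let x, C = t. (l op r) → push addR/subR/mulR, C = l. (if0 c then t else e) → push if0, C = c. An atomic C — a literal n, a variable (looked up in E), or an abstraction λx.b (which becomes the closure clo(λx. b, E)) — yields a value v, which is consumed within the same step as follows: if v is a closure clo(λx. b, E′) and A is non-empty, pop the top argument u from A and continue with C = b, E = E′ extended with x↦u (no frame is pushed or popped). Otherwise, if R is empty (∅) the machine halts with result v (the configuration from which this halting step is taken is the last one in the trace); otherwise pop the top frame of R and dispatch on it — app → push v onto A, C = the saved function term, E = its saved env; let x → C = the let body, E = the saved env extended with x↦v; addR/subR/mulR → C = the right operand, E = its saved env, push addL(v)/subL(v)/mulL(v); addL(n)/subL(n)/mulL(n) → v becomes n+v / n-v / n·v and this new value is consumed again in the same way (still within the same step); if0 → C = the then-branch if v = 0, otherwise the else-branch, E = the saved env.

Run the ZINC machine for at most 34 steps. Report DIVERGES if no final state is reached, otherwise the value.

Answer: 14

Derivation:
t=0: [C=(((1 - 1) + ((λp. ((λq. q) p)) 2)) * 7) | E=∅ | A=∅ | R=∅]
t=1: [C=((1 - 1) + ((λp. ((λq. q) p)) 2)) | E=∅ | A=∅ | R=[mulR]]
t=2: [C=(1 - 1) | E=∅ | A=∅ | R=[addR :: mulR]]
t=3: [C=1 | E=∅ | A=∅ | R=[subR :: addR :: mulR]]
t=4: [C=1 | E=∅ | A=∅ | R=[subL(1) :: addR :: mulR]]
t=5: [C=((λp. ((λq. q) p)) 2) | E=∅ | A=∅ | R=[addL(0) :: mulR]]
t=6: [C=2 | E=∅ | A=∅ | R=[app :: addL(0) :: mulR]]
t=7: [C=(λp. ((λq. q) p)) | E=∅ | A=[2] | R=[addL(0) :: mulR]]
t=8: [C=((λq. q) p) | E={p↦2} | A=∅ | R=[addL(0) :: mulR]]
t=9: [C=p | E={p↦2} | A=∅ | R=[app :: addL(0) :: mulR]]
t=10: [C=(λq. q) | E={p↦2} | A=[2] | R=[addL(0) :: mulR]]
t=11: [C=q | E={q↦2, p↦2} | A=∅ | R=[addL(0) :: mulR]]
t=12: [C=7 | E=∅ | A=∅ | R=[mulL(2)]]
→ final value 14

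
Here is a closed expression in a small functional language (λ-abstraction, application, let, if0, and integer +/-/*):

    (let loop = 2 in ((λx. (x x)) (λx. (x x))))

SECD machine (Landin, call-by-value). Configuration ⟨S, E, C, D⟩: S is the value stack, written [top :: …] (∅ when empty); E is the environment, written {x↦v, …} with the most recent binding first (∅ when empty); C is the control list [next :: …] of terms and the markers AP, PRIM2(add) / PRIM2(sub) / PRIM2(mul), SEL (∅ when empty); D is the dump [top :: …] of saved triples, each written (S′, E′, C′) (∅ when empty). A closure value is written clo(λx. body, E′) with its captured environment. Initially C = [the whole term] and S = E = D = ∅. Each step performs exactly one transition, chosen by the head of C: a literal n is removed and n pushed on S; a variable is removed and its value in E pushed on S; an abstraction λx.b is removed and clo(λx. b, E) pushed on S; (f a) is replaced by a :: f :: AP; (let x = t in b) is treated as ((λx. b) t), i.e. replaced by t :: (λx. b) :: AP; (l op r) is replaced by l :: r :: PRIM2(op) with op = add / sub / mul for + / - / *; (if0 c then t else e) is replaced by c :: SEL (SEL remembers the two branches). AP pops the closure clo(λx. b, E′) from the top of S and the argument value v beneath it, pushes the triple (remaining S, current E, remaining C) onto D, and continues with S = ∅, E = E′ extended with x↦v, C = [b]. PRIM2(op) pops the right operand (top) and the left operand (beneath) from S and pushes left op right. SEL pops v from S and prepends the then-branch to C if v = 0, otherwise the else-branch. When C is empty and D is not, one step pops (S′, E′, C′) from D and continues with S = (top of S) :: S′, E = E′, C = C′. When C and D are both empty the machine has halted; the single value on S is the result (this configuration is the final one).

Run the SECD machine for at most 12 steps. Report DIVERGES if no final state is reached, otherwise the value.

0. <S=∅, E=∅, C=[(let loop = 2 in ((λx. (x x)) (λx. (x x))))], D=∅>
1. <S=∅, E=∅, C=[2 :: (λloop. ((λx. (x x)) (λx. (x x)))) :: AP], D=∅>
2. <S=[2], E=∅, C=[(λloop. ((λx. (x x)) (λx. (x x)))) :: AP], D=∅>
3. <S=[clo(λloop. ((λx. (x x)) (λx. (x x))), ∅) :: 2], E=∅, C=[AP], D=∅>
4. <S=∅, E={loop↦2}, C=[((λx. (x x)) (λx. (x x)))], D=[(∅, ∅, ∅)]>
5. <S=∅, E={loop↦2}, C=[(λx. (x x)) :: (λx. (x x)) :: AP], D=[(∅, ∅, ∅)]>
6. <S=[clo(λx. (x x), {loop↦2})], E={loop↦2}, C=[(λx. (x x)) :: AP], D=[(∅, ∅, ∅)]>
7. <S=[clo(λx. (x x), {loop↦2}) :: clo(λx. (x x), {loop↦2})], E={loop↦2}, C=[AP], D=[(∅, ∅, ∅)]>
8. <S=∅, E={x↦clo(λx. (x x), {loop↦2}), loop↦2}, C=[(x x)], D=[(∅, {loop↦2}, ∅) :: (∅, ∅, ∅)]>
9. <S=∅, E={x↦clo(λx. (x x), {loop↦2}), loop↦2}, C=[x :: x :: AP], D=[(∅, {loop↦2}, ∅) :: (∅, ∅, ∅)]>
10. <S=[clo(λx. (x x), {loop↦2})], E={x↦clo(λx. (x x), {loop↦2}), loop↦2}, C=[x :: AP], D=[(∅, {loop↦2}, ∅) :: (∅, ∅, ∅)]>
11. <S=[clo(λx. (x x), {loop↦2}) :: clo(λx. (x x), {loop↦2})], E={x↦clo(λx. (x x), {loop↦2}), loop↦2}, C=[AP], D=[(∅, {loop↦2}, ∅) :: (∅, ∅, ∅)]>
12. <S=∅, E={x↦clo(λx. (x x), {loop↦2}), loop↦2}, C=[(x x)], D=[(∅, {x↦clo(λx. (x x), {loop↦2}), loop↦2}, ∅) :: (∅, {loop↦2}, ∅) :: (∅, ∅, ∅)]>
→ 12 transitions taken and the configuration is still not final: no result within 12 steps

Answer: DIVERGES (no final state within 12 steps)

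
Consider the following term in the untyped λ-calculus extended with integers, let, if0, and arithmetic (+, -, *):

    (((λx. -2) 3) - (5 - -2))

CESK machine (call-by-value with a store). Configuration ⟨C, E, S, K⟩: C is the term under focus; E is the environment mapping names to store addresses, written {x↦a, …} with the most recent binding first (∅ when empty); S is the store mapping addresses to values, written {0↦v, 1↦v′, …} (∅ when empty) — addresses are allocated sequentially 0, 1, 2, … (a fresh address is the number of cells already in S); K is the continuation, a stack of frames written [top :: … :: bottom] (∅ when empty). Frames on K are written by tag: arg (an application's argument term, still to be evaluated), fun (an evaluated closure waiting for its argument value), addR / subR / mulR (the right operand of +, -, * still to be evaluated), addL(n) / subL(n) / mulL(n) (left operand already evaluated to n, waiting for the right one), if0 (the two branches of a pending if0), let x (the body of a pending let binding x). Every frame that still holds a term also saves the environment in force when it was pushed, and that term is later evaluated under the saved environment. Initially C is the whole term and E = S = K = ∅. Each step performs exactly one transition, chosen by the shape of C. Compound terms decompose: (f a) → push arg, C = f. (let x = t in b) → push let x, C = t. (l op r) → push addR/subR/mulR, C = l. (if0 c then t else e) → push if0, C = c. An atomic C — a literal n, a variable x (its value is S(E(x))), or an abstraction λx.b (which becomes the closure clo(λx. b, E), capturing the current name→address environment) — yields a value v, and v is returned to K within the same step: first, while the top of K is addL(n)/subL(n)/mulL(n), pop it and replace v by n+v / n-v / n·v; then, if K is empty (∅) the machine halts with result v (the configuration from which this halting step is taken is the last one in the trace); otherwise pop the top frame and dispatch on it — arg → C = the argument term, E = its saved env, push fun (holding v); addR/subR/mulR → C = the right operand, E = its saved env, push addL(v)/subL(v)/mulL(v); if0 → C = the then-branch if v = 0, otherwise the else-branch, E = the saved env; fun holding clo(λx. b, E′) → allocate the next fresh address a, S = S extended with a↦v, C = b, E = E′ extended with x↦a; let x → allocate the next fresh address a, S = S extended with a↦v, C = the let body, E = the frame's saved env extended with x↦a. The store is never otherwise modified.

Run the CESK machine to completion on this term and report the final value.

Answer: -9

Execution trace:
0. <C=(((λx. -2) 3) - (5 - -2)), E=∅, S=∅, K=∅>
1. <C=((λx. -2) 3), E=∅, S=∅, K=[subR]>
2. <C=(λx. -2), E=∅, S=∅, K=[arg :: subR]>
3. <C=3, E=∅, S=∅, K=[fun :: subR]>
4. <C=-2, E={x↦0}, S={0↦3}, K=[subR]>
5. <C=(5 - -2), E=∅, S={0↦3}, K=[subL(-2)]>
6. <C=5, E=∅, S={0↦3}, K=[subR :: subL(-2)]>
7. <C=-2, E=∅, S={0↦3}, K=[subL(5) :: subL(-2)]>
→ final value -9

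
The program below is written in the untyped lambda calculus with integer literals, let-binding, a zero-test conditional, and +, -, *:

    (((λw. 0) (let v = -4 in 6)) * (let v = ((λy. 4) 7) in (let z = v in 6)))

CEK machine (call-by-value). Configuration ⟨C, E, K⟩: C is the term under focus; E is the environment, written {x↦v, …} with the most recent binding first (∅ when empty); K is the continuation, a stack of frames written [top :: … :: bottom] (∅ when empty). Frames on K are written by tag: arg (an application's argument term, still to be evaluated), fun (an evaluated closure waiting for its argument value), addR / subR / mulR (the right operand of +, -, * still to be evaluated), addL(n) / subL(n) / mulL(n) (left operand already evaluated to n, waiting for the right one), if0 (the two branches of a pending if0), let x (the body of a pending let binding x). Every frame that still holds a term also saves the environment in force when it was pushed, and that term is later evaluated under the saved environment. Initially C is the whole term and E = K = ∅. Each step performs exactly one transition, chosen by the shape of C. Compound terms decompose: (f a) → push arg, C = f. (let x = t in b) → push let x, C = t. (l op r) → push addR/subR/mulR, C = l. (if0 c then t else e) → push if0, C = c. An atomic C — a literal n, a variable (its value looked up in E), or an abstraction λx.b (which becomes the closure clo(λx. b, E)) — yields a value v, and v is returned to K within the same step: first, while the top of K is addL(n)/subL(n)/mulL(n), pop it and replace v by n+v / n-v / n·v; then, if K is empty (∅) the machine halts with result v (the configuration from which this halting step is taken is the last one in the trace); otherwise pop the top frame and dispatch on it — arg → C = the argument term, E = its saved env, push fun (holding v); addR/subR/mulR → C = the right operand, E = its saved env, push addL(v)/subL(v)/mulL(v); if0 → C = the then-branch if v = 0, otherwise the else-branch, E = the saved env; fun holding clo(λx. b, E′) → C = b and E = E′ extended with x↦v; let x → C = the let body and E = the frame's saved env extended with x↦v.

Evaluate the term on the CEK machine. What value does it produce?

Answer: 0

Machine steps:
0. <C=(((λw. 0) (let v = -4 in 6)) * (let v = ((λy. 4) 7) in (let z = v in 6))), E=∅, K=∅>
1. <C=((λw. 0) (let v = -4 in 6)), E=∅, K=[mulR]>
2. <C=(λw. 0), E=∅, K=[arg :: mulR]>
3. <C=(let v = -4 in 6), E=∅, K=[fun :: mulR]>
4. <C=-4, E=∅, K=[let v :: fun :: mulR]>
5. <C=6, E={v↦-4}, K=[fun :: mulR]>
6. <C=0, E={w↦6}, K=[mulR]>
7. <C=(let v = ((λy. 4) 7) in (let z = v in 6)), E=∅, K=[mulL(0)]>
8. <C=((λy. 4) 7), E=∅, K=[let v :: mulL(0)]>
9. <C=(λy. 4), E=∅, K=[arg :: let v :: mulL(0)]>
10. <C=7, E=∅, K=[fun :: let v :: mulL(0)]>
11. <C=4, E={y↦7}, K=[let v :: mulL(0)]>
12. <C=(let z = v in 6), E={v↦4}, K=[mulL(0)]>
13. <C=v, E={v↦4}, K=[let z :: mulL(0)]>
14. <C=6, E={z↦4, v↦4}, K=[mulL(0)]>
→ final value 0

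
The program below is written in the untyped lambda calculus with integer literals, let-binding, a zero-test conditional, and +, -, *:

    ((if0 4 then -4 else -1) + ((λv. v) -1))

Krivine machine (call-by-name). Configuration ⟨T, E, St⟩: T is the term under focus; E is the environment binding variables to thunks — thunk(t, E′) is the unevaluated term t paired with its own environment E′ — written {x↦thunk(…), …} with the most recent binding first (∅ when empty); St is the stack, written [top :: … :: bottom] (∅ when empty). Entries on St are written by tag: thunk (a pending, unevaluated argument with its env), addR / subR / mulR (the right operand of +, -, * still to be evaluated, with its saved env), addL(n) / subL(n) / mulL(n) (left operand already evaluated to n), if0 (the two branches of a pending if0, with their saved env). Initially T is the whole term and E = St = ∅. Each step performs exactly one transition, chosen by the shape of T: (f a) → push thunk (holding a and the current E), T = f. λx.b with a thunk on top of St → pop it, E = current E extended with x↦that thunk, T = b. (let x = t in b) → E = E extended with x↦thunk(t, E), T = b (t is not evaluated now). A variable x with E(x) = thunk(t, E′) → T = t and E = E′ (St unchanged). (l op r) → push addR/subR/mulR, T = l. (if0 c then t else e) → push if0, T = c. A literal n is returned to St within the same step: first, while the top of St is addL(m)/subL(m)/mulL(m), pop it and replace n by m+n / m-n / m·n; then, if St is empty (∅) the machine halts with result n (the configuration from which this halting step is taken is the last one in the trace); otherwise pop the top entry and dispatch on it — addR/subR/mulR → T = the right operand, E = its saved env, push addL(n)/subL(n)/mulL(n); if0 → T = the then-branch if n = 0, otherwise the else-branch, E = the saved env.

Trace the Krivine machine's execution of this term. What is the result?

Answer: -2

Execution trace:
step 0: <T=((if0 4 then -4 else -1) + ((λv. v) -1)), E=∅, St=∅>
step 1: <T=(if0 4 then -4 else -1), E=∅, St=[addR]>
step 2: <T=4, E=∅, St=[if0 :: addR]>
step 3: <T=-1, E=∅, St=[addR]>
step 4: <T=((λv. v) -1), E=∅, St=[addL(-1)]>
step 5: <T=(λv. v), E=∅, St=[thunk :: addL(-1)]>
step 6: <T=v, E={v↦thunk(-1, ∅)}, St=[addL(-1)]>
step 7: <T=-1, E=∅, St=[addL(-1)]>
→ final value -2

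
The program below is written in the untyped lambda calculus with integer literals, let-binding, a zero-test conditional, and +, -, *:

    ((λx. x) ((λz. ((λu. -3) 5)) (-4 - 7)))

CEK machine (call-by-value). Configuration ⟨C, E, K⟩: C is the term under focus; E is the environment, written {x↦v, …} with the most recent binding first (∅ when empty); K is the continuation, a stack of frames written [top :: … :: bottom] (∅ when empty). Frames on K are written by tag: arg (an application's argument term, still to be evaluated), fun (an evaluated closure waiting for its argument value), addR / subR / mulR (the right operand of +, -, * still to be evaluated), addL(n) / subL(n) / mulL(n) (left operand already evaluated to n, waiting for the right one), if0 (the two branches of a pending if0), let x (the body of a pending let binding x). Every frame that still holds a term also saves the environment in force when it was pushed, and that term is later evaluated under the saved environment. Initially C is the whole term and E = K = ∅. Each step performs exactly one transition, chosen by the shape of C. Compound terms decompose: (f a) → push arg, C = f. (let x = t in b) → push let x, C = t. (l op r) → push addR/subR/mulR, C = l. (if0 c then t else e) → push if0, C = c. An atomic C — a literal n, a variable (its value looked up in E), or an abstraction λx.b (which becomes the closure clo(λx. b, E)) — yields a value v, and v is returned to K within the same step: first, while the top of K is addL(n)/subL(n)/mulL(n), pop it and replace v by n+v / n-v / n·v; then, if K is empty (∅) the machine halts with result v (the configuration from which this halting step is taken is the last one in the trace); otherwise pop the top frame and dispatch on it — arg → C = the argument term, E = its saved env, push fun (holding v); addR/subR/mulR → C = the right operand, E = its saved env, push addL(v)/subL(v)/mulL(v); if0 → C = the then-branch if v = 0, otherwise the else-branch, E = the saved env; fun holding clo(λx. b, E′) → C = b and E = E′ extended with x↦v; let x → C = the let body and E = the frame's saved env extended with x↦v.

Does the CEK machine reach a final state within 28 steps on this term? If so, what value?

Answer: -3

Derivation:
step 0: <C=((λx. x) ((λz. ((λu. -3) 5)) (-4 - 7))), E=∅, K=∅>
step 1: <C=(λx. x), E=∅, K=[arg]>
step 2: <C=((λz. ((λu. -3) 5)) (-4 - 7)), E=∅, K=[fun]>
step 3: <C=(λz. ((λu. -3) 5)), E=∅, K=[arg :: fun]>
step 4: <C=(-4 - 7), E=∅, K=[fun :: fun]>
step 5: <C=-4, E=∅, K=[subR :: fun :: fun]>
step 6: <C=7, E=∅, K=[subL(-4) :: fun :: fun]>
step 7: <C=((λu. -3) 5), E={z↦-11}, K=[fun]>
step 8: <C=(λu. -3), E={z↦-11}, K=[arg :: fun]>
step 9: <C=5, E={z↦-11}, K=[fun :: fun]>
step 10: <C=-3, E={u↦5, z↦-11}, K=[fun]>
step 11: <C=x, E={x↦-3}, K=∅>
→ final value -3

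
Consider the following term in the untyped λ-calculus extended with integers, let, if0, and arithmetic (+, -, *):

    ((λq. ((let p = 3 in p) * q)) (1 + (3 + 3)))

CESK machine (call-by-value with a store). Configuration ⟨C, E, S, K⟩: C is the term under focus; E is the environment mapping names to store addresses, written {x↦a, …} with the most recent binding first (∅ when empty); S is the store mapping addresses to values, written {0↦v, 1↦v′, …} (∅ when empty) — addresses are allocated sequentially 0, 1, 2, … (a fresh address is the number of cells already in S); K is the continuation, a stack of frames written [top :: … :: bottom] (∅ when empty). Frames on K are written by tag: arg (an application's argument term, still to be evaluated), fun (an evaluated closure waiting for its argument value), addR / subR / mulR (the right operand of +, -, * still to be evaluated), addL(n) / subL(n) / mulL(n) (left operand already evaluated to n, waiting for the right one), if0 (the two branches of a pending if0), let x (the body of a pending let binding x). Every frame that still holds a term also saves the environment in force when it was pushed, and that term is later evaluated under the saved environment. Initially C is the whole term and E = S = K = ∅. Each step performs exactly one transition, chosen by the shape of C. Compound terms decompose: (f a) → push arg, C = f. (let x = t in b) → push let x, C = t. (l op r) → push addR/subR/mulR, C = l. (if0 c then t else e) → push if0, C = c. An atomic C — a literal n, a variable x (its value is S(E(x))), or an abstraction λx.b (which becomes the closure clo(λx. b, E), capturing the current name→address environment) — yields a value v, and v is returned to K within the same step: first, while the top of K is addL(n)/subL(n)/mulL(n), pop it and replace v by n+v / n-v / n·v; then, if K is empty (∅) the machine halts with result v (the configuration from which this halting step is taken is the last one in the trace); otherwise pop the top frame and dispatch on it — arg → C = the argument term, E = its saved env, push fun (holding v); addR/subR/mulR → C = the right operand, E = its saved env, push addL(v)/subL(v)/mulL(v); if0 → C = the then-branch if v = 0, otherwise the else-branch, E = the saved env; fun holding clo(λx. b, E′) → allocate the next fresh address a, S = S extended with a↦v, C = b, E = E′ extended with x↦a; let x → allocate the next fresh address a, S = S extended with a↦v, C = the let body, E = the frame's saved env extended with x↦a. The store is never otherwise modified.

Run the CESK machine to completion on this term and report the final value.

Answer: 21

Derivation:
t=0: <C=((λq. ((let p = 3 in p) * q)) (1 + (3 + 3))), E=∅, S=∅, K=∅>
t=1: <C=(λq. ((let p = 3 in p) * q)), E=∅, S=∅, K=[arg]>
t=2: <C=(1 + (3 + 3)), E=∅, S=∅, K=[fun]>
t=3: <C=1, E=∅, S=∅, K=[addR :: fun]>
t=4: <C=(3 + 3), E=∅, S=∅, K=[addL(1) :: fun]>
t=5: <C=3, E=∅, S=∅, K=[addR :: addL(1) :: fun]>
t=6: <C=3, E=∅, S=∅, K=[addL(3) :: addL(1) :: fun]>
t=7: <C=((let p = 3 in p) * q), E={q↦0}, S={0↦7}, K=∅>
t=8: <C=(let p = 3 in p), E={q↦0}, S={0↦7}, K=[mulR]>
t=9: <C=3, E={q↦0}, S={0↦7}, K=[let p :: mulR]>
t=10: <C=p, E={p↦1, q↦0}, S={0↦7, 1↦3}, K=[mulR]>
t=11: <C=q, E={q↦0}, S={0↦7, 1↦3}, K=[mulL(3)]>
→ final value 21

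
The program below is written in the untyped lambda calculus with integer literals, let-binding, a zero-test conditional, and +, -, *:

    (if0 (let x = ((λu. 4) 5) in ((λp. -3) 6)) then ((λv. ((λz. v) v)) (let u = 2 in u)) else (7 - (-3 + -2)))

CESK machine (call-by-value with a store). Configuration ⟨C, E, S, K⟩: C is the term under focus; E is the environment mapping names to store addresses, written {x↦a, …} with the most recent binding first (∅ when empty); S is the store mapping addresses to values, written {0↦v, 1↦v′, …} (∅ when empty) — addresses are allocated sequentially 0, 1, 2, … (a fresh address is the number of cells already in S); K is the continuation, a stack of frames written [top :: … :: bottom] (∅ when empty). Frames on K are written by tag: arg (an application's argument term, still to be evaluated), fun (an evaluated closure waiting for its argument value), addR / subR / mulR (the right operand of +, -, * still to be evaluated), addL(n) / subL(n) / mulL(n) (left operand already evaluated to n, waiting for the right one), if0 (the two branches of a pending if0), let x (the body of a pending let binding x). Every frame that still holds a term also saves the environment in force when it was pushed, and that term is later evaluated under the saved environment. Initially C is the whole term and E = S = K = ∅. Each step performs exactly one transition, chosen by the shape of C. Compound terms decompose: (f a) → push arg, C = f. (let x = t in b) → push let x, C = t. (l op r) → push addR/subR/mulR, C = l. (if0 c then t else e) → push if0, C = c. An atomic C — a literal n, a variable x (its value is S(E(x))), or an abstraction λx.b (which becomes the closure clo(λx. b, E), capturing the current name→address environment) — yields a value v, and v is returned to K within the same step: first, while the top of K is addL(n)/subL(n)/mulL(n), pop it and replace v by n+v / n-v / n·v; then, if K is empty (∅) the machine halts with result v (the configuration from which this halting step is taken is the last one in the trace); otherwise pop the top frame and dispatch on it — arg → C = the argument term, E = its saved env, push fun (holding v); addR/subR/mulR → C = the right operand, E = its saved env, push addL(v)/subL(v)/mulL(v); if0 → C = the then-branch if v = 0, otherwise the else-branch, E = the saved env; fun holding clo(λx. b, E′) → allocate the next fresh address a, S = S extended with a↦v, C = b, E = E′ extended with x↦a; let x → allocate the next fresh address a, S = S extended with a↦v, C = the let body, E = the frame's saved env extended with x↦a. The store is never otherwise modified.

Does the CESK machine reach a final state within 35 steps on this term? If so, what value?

Answer: 12

Execution trace:
[0] <C=(if0 (let x = ((λu. 4) 5) in ((λp. -3) 6)) then ((λv. ((λz. v) v)) (let u = 2 in u)) else (7 - (-3 + -2))), E=∅, S=∅, K=∅>
[1] <C=(let x = ((λu. 4) 5) in ((λp. -3) 6)), E=∅, S=∅, K=[if0]>
[2] <C=((λu. 4) 5), E=∅, S=∅, K=[let x :: if0]>
[3] <C=(λu. 4), E=∅, S=∅, K=[arg :: let x :: if0]>
[4] <C=5, E=∅, S=∅, K=[fun :: let x :: if0]>
[5] <C=4, E={u↦0}, S={0↦5}, K=[let x :: if0]>
[6] <C=((λp. -3) 6), E={x↦1}, S={0↦5, 1↦4}, K=[if0]>
[7] <C=(λp. -3), E={x↦1}, S={0↦5, 1↦4}, K=[arg :: if0]>
[8] <C=6, E={x↦1}, S={0↦5, 1↦4}, K=[fun :: if0]>
[9] <C=-3, E={p↦2, x↦1}, S={0↦5, 1↦4, 2↦6}, K=[if0]>
[10] <C=(7 - (-3 + -2)), E=∅, S={0↦5, 1↦4, 2↦6}, K=∅>
[11] <C=7, E=∅, S={0↦5, 1↦4, 2↦6}, K=[subR]>
[12] <C=(-3 + -2), E=∅, S={0↦5, 1↦4, 2↦6}, K=[subL(7)]>
[13] <C=-3, E=∅, S={0↦5, 1↦4, 2↦6}, K=[addR :: subL(7)]>
[14] <C=-2, E=∅, S={0↦5, 1↦4, 2↦6}, K=[addL(-3) :: subL(7)]>
→ final value 12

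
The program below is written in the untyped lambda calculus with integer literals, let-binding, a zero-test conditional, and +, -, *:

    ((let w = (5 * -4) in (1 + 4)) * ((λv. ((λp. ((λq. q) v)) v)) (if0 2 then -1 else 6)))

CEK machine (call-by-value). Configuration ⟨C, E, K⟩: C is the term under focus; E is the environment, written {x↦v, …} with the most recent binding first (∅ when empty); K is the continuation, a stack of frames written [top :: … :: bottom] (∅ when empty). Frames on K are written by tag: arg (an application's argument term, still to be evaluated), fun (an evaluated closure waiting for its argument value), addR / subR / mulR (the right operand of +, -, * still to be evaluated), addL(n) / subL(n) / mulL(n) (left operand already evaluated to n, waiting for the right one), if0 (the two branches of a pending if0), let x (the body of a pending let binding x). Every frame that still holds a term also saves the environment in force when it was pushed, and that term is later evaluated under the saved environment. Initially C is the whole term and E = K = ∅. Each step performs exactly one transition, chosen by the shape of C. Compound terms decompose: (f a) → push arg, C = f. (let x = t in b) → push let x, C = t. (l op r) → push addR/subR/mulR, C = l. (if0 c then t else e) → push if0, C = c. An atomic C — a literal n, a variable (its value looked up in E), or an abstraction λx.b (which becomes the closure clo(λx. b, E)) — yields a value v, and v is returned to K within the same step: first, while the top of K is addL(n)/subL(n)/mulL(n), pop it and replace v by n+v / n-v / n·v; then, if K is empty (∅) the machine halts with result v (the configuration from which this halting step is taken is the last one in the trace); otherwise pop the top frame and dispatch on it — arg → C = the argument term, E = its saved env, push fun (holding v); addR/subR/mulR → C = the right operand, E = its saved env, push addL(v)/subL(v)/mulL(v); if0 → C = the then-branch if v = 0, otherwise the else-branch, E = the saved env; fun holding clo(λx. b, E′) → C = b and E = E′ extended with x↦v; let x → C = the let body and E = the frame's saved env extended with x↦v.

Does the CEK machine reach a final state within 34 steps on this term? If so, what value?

Answer: 30

Derivation:
t=0: [C=((let w = (5 * -4) in (1 + 4)) * ((λv. ((λp. ((λq. q) v)) v)) (if0 2 then -1 else 6))) | E=∅ | K=∅]
t=1: [C=(let w = (5 * -4) in (1 + 4)) | E=∅ | K=[mulR]]
t=2: [C=(5 * -4) | E=∅ | K=[let w :: mulR]]
t=3: [C=5 | E=∅ | K=[mulR :: let w :: mulR]]
t=4: [C=-4 | E=∅ | K=[mulL(5) :: let w :: mulR]]
t=5: [C=(1 + 4) | E={w↦-20} | K=[mulR]]
t=6: [C=1 | E={w↦-20} | K=[addR :: mulR]]
t=7: [C=4 | E={w↦-20} | K=[addL(1) :: mulR]]
t=8: [C=((λv. ((λp. ((λq. q) v)) v)) (if0 2 then -1 else 6)) | E=∅ | K=[mulL(5)]]
t=9: [C=(λv. ((λp. ((λq. q) v)) v)) | E=∅ | K=[arg :: mulL(5)]]
t=10: [C=(if0 2 then -1 else 6) | E=∅ | K=[fun :: mulL(5)]]
t=11: [C=2 | E=∅ | K=[if0 :: fun :: mulL(5)]]
t=12: [C=6 | E=∅ | K=[fun :: mulL(5)]]
t=13: [C=((λp. ((λq. q) v)) v) | E={v↦6} | K=[mulL(5)]]
t=14: [C=(λp. ((λq. q) v)) | E={v↦6} | K=[arg :: mulL(5)]]
t=15: [C=v | E={v↦6} | K=[fun :: mulL(5)]]
t=16: [C=((λq. q) v) | E={p↦6, v↦6} | K=[mulL(5)]]
t=17: [C=(λq. q) | E={p↦6, v↦6} | K=[arg :: mulL(5)]]
t=18: [C=v | E={p↦6, v↦6} | K=[fun :: mulL(5)]]
t=19: [C=q | E={q↦6, p↦6, v↦6} | K=[mulL(5)]]
→ final value 30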